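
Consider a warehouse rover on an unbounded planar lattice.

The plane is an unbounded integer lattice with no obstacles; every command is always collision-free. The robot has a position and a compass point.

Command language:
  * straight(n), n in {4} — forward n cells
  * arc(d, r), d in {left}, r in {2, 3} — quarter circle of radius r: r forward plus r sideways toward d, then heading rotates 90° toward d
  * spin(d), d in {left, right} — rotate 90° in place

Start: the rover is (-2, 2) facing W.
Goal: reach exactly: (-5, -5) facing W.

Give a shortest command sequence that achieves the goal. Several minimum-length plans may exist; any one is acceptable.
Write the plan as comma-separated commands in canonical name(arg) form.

arc(left, 3), straight(4), spin(right)

from: (-2, 2) facing W
[1] after arc(left, 3): (-5, -1) facing S
[2] after straight(4): (-5, -5) facing S
[3] after spin(right): (-5, -5) facing W
shorter routes all fall short; 3 is best.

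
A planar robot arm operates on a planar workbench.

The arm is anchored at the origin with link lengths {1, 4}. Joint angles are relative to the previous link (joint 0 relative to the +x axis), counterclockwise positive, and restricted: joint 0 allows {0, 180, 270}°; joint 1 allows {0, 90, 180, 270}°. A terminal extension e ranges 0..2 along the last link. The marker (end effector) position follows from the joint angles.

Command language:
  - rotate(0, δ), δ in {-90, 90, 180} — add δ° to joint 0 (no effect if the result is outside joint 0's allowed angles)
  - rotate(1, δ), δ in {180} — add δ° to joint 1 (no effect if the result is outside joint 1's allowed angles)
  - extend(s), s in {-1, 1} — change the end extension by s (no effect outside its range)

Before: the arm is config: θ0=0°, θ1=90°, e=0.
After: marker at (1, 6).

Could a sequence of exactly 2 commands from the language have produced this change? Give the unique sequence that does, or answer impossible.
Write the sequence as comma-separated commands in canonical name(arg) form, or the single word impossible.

extend(1), extend(1)

initial: config: θ0=0°, θ1=90°, e=0
t=1 extend(1) ⇒ config: θ0=0°, θ1=90°, e=1
t=2 extend(1) ⇒ config: θ0=0°, θ1=90°, e=2
no other 2-command option fits: unique.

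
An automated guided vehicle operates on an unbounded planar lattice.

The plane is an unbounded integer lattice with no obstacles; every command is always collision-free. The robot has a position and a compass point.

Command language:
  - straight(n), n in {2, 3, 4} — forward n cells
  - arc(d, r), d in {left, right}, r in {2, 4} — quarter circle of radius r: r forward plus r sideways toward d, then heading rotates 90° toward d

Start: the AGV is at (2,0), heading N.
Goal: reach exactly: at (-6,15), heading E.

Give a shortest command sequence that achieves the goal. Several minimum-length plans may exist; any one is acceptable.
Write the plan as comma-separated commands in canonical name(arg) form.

straight(3), arc(left, 4), straight(4), arc(right, 4), arc(right, 4)

begin: at (2,0), heading N
step 1 (straight(3)): at (2,3), heading N
step 2 (arc(left, 4)): at (-2,7), heading W
step 3 (straight(4)): at (-6,7), heading W
step 4 (arc(right, 4)): at (-10,11), heading N
step 5 (arc(right, 4)): at (-6,15), heading E
nothing shorter than 5 reaches the goal.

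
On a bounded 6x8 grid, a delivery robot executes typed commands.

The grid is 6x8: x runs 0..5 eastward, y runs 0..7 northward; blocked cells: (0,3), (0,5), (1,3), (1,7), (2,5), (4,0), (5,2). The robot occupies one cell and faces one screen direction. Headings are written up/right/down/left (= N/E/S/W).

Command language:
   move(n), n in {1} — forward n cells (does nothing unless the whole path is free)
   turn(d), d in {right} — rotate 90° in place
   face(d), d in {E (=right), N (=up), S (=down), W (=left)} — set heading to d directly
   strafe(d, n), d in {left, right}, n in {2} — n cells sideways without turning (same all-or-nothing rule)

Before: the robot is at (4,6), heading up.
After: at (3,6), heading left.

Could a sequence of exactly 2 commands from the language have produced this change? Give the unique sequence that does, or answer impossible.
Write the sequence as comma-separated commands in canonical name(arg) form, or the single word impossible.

key: cell and facing (now W) both changed — the 2 commands mix motion and turning
begin: at (4,6), heading up
step 1 (face(W)): at (4,6), heading left
step 2 (move(1)): at (3,6), heading left
no rival 2-sequence matches.

face(W), move(1)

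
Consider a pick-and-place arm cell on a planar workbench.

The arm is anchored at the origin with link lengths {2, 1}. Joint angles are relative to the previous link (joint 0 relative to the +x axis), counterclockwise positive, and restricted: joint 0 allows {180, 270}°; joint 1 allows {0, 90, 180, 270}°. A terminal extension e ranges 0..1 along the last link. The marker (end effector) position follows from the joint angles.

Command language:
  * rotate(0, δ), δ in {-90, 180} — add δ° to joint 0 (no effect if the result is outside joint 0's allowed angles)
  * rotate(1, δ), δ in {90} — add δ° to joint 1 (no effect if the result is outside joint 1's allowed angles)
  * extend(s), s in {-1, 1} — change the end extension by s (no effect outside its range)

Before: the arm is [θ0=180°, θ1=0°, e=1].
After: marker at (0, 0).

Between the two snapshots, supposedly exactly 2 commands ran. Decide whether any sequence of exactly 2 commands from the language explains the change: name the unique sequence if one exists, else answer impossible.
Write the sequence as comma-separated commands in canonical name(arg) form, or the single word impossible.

begin: [θ0=180°, θ1=0°, e=1]
[1] after rotate(1, 90): [θ0=180°, θ1=90°, e=1]
[2] after rotate(1, 90): [θ0=180°, θ1=180°, e=1]
uniquely the one of 25 2-step routes that fits.

rotate(1, 90), rotate(1, 90)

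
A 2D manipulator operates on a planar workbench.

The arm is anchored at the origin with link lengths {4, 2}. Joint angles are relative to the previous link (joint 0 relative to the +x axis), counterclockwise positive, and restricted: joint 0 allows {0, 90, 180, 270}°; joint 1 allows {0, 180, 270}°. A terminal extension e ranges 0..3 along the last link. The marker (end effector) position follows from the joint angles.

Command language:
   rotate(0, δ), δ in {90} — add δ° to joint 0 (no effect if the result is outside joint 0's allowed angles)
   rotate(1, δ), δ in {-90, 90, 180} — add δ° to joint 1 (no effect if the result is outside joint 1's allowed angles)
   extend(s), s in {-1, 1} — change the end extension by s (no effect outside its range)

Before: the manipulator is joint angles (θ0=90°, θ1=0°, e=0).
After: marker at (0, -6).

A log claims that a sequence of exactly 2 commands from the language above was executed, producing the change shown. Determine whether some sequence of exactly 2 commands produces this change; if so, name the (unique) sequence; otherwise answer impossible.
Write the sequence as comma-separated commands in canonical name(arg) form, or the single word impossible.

t0: joint angles (θ0=90°, θ1=0°, e=0)
step 1 (rotate(0, 90)): joint angles (θ0=180°, θ1=0°, e=0)
step 2 (rotate(0, 90)): joint angles (θ0=270°, θ1=0°, e=0)
uniquely the one of 36 2-step routes that fits.

rotate(0, 90), rotate(0, 90)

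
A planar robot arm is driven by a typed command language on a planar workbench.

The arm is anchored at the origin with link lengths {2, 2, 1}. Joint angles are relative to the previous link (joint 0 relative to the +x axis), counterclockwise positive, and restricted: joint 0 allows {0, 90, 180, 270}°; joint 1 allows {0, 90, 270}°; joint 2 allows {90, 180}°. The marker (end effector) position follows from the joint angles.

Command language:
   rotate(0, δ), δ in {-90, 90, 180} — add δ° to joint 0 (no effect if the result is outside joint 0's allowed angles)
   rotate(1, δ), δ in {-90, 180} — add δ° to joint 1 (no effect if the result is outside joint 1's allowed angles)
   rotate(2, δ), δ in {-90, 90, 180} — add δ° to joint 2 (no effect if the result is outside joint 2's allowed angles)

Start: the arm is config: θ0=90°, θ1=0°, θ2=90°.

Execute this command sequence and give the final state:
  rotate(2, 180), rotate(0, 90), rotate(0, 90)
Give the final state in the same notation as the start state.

t0: config: θ0=90°, θ1=0°, θ2=90°
step 1 (rotate(2, 180)): config: θ0=90°, θ1=0°, θ2=90°
step 2 (rotate(0, 90)): config: θ0=180°, θ1=0°, θ2=90°
step 3 (rotate(0, 90)): config: θ0=270°, θ1=0°, θ2=90°

config: θ0=270°, θ1=0°, θ2=90°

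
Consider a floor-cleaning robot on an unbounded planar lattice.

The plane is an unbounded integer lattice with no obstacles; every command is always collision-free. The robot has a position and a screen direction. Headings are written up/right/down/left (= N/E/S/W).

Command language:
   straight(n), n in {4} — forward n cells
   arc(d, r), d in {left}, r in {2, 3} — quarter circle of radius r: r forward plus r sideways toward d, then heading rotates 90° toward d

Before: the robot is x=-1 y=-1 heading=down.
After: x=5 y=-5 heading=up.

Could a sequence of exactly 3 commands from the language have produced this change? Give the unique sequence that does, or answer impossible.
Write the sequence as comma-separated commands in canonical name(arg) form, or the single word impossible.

straight(4), arc(left, 3), arc(left, 3)

key: running arc(left, 3) before straight(4) would end elsewhere — order is forced
begin: x=-1 y=-1 heading=down
[1] after straight(4): x=-1 y=-5 heading=down
[2] after arc(left, 3): x=2 y=-8 heading=right
[3] after arc(left, 3): x=5 y=-5 heading=up
no rival 3-sequence matches.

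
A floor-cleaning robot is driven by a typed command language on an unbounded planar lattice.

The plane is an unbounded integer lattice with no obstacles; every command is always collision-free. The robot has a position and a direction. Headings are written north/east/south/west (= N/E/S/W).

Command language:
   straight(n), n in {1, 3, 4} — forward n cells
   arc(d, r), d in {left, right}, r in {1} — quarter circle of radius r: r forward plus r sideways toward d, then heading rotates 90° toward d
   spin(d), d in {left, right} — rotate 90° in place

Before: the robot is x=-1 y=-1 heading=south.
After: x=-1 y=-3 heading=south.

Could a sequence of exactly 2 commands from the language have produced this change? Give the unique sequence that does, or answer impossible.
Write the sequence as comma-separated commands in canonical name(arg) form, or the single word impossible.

straight(1), straight(1)

key: heading stays S — no command in the sequence turns
start: x=-1 y=-1 heading=south
1. straight(1) → x=-1 y=-2 heading=south
2. straight(1) → x=-1 y=-3 heading=south
uniquely the one of 49 2-step routes that fits.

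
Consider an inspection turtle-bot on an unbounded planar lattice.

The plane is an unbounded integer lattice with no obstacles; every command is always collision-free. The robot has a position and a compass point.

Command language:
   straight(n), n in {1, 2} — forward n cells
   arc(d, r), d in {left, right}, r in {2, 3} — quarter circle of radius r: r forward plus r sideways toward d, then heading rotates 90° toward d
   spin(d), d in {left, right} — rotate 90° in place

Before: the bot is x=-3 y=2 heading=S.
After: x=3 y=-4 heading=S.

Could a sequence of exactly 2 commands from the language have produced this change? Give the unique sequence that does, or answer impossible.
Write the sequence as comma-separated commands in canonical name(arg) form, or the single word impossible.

key: still facing S at the end — net rotation zero over 2 steps
t0: x=-3 y=2 heading=S
step 1 (arc(left, 3)): x=0 y=-1 heading=E
step 2 (arc(right, 3)): x=3 y=-4 heading=S
no other 2-command option fits: unique.

arc(left, 3), arc(right, 3)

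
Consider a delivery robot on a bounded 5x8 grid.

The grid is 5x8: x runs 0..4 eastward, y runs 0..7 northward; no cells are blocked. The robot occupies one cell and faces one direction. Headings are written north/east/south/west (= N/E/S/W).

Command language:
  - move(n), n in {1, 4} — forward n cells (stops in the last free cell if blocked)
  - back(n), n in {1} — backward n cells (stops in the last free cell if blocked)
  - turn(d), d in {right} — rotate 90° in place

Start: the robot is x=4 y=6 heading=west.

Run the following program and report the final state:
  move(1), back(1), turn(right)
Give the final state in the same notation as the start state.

initial: x=4 y=6 heading=west
t=1 move(1) ⇒ x=3 y=6 heading=west
t=2 back(1) ⇒ x=4 y=6 heading=west
t=3 turn(right) ⇒ x=4 y=6 heading=north

x=4 y=6 heading=north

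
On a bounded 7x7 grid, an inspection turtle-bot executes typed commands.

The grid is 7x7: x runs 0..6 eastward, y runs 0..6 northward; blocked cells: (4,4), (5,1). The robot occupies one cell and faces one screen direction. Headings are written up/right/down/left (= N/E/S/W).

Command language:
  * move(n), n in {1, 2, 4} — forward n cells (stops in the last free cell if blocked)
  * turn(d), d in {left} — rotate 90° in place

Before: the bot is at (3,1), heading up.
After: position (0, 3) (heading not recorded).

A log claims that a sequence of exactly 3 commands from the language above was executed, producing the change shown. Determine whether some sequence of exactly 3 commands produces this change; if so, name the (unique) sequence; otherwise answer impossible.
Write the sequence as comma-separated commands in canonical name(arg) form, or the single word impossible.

key: running move(4) before move(2) would end elsewhere — order is forced
begin: at (3,1), heading up
t=1 move(2) ⇒ at (3,3), heading up
t=2 turn(left) ⇒ at (3,3), heading left
t=3 move(4) ⇒ at (0,3), heading left
uniquely the one of 64 3-step routes that fits.

move(2), turn(left), move(4)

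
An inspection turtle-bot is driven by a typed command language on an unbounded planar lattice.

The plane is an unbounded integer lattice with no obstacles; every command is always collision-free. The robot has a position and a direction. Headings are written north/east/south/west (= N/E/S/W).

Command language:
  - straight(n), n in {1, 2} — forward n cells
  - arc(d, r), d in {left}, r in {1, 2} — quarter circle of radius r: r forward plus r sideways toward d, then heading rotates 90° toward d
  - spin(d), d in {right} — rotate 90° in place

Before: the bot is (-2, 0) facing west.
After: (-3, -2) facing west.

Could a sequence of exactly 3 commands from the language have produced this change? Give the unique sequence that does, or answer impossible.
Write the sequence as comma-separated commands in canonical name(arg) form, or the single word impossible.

key: running spin(right) before arc(left, 1) would end elsewhere — order is forced
start: (-2, 0) facing west
[1] after arc(left, 1): (-3, -1) facing south
[2] after straight(1): (-3, -2) facing south
[3] after spin(right): (-3, -2) facing west
no rival 3-sequence matches.

arc(left, 1), straight(1), spin(right)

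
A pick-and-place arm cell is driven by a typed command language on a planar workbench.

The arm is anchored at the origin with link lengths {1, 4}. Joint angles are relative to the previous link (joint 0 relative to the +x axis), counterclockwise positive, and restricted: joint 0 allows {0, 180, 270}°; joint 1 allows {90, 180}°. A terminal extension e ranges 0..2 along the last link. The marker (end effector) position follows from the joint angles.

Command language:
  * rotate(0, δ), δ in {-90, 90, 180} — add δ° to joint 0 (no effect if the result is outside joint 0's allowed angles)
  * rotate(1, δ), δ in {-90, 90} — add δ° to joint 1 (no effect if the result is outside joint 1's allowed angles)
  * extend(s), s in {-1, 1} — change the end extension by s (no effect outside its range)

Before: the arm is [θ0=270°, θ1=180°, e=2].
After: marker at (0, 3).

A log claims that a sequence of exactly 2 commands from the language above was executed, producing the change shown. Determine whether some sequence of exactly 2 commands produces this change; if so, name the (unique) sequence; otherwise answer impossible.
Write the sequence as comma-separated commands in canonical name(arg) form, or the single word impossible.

begin: [θ0=270°, θ1=180°, e=2]
step 1 (extend(-1)): [θ0=270°, θ1=180°, e=1]
step 2 (extend(-1)): [θ0=270°, θ1=180°, e=0]
no rival 2-sequence matches.

extend(-1), extend(-1)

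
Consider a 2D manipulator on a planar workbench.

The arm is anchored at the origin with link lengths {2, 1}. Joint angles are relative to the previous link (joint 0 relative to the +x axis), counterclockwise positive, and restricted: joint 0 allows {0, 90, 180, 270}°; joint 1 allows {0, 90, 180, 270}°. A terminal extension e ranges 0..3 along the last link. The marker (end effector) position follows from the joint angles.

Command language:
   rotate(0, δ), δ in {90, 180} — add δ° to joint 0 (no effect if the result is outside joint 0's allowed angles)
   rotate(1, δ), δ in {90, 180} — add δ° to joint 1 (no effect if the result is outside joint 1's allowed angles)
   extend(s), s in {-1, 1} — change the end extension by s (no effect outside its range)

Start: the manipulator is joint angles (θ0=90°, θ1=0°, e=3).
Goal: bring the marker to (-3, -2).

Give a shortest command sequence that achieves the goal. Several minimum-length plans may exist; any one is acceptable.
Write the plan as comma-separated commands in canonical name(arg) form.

rotate(1, 90), rotate(0, 180), rotate(1, 180), extend(-1)

t0: joint angles (θ0=90°, θ1=0°, e=3)
t=1 rotate(1, 90) ⇒ joint angles (θ0=90°, θ1=90°, e=3)
t=2 rotate(0, 180) ⇒ joint angles (θ0=270°, θ1=90°, e=3)
t=3 rotate(1, 180) ⇒ joint angles (θ0=270°, θ1=270°, e=3)
t=4 extend(-1) ⇒ joint angles (θ0=270°, θ1=270°, e=2)
shorter routes all fall short; 4 is best.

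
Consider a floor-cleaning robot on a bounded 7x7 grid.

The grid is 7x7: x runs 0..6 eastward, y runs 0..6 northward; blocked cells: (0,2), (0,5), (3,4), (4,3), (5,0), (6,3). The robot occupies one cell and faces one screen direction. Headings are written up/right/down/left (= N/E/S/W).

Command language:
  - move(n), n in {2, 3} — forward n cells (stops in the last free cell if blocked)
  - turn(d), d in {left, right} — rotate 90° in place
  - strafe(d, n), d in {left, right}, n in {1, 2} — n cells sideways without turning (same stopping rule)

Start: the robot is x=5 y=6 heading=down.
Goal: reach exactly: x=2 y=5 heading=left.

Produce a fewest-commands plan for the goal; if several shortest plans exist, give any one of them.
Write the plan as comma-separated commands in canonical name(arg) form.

t0: x=5 y=6 heading=down
step 1 (turn(right)): x=5 y=6 heading=left
step 2 (move(3)): x=2 y=6 heading=left
step 3 (strafe(left, 1)): x=2 y=5 heading=left
nothing shorter than 3 reaches the goal.

turn(right), move(3), strafe(left, 1)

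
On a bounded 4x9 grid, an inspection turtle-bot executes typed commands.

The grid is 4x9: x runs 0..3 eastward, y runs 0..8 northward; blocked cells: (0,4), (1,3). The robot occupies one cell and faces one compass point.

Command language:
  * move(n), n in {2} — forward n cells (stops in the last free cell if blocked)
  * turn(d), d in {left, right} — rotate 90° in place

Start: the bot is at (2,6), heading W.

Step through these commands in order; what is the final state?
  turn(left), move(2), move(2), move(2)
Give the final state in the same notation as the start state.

at (2,0), heading S

initial: at (2,6), heading W
step 1 (turn(left)): at (2,6), heading S
step 2 (move(2)): at (2,4), heading S
step 3 (move(2)): at (2,2), heading S
step 4 (move(2)): at (2,0), heading S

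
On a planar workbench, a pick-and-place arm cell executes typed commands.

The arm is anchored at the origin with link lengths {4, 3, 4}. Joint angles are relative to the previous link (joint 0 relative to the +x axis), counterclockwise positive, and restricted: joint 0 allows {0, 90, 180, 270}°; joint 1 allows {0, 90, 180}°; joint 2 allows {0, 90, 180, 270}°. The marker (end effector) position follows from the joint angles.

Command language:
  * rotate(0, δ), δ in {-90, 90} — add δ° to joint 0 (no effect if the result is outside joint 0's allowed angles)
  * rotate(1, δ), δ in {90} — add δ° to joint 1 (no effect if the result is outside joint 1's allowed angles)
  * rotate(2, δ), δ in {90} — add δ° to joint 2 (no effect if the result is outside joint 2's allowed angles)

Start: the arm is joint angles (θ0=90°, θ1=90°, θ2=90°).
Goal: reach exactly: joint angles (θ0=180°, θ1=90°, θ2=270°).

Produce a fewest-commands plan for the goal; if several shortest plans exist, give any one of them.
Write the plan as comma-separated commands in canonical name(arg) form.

from: joint angles (θ0=90°, θ1=90°, θ2=90°)
t=1 rotate(2, 90) ⇒ joint angles (θ0=90°, θ1=90°, θ2=180°)
t=2 rotate(2, 90) ⇒ joint angles (θ0=90°, θ1=90°, θ2=270°)
t=3 rotate(0, 90) ⇒ joint angles (θ0=180°, θ1=90°, θ2=270°)
no 2-step plan works, so 3 is optimal.

rotate(2, 90), rotate(2, 90), rotate(0, 90)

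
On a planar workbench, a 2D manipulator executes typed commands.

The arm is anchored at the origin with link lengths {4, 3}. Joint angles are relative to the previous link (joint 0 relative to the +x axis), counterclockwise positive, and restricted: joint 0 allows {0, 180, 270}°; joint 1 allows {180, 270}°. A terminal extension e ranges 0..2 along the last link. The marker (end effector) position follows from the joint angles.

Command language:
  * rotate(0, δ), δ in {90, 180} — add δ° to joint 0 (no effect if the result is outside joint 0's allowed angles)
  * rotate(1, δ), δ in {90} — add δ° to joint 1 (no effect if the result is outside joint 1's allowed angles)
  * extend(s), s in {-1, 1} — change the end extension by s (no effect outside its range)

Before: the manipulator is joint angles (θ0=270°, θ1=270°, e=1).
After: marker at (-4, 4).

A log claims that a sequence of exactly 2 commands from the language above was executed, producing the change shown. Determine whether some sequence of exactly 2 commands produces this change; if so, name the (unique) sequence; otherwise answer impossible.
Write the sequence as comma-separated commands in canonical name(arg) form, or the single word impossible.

key: running rotate(0, 180) before rotate(0, 90) would end elsewhere — order is forced
t0: joint angles (θ0=270°, θ1=270°, e=1)
1. rotate(0, 90) → joint angles (θ0=0°, θ1=270°, e=1)
2. rotate(0, 180) → joint angles (θ0=180°, θ1=270°, e=1)
no other 2-command option fits: unique.

rotate(0, 90), rotate(0, 180)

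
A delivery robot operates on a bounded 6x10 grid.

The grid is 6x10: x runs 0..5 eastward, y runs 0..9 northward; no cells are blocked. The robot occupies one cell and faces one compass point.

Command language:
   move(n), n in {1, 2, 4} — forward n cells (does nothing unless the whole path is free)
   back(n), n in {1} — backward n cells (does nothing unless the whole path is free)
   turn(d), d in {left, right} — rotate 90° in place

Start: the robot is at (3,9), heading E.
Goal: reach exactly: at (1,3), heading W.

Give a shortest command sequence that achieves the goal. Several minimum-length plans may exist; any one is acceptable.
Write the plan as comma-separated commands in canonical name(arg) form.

initial: at (3,9), heading E
t=1 turn(right) ⇒ at (3,9), heading S
t=2 move(2) ⇒ at (3,7), heading S
t=3 move(4) ⇒ at (3,3), heading S
t=4 turn(right) ⇒ at (3,3), heading W
t=5 move(2) ⇒ at (1,3), heading W
minimal: 5 command(s), checked below 5.

turn(right), move(2), move(4), turn(right), move(2)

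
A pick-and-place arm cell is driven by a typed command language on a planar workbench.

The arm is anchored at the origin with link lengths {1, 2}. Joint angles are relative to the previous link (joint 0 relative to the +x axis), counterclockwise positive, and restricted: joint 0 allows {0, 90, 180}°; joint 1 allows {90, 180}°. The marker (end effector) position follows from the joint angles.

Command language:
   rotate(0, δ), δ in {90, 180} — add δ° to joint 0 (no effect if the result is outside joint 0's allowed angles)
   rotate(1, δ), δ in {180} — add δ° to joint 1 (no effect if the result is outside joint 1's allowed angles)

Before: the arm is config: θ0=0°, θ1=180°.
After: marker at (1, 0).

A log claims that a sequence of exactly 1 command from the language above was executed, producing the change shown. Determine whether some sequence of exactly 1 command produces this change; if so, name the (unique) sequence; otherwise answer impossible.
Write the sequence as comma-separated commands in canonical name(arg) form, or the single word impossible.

rotate(0, 180)

begin: config: θ0=0°, θ1=180°
[1] after rotate(0, 180): config: θ0=180°, θ1=180°
all 3 alternatives checked — unique.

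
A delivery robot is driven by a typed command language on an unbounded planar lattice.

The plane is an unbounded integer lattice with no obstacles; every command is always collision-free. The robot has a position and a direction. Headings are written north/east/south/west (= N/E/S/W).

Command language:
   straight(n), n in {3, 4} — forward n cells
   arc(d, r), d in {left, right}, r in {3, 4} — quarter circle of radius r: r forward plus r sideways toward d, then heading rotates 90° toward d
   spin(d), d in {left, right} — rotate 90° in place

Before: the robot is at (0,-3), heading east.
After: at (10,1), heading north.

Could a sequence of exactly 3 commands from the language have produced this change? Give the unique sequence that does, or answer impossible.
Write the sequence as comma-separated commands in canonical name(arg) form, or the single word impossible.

straight(3), straight(3), arc(left, 4)

key: cell and facing (now N) both changed — the 3 commands mix motion and turning
begin: at (0,-3), heading east
step 1 (straight(3)): at (3,-3), heading east
step 2 (straight(3)): at (6,-3), heading east
step 3 (arc(left, 4)): at (10,1), heading north
no rival 3-sequence matches.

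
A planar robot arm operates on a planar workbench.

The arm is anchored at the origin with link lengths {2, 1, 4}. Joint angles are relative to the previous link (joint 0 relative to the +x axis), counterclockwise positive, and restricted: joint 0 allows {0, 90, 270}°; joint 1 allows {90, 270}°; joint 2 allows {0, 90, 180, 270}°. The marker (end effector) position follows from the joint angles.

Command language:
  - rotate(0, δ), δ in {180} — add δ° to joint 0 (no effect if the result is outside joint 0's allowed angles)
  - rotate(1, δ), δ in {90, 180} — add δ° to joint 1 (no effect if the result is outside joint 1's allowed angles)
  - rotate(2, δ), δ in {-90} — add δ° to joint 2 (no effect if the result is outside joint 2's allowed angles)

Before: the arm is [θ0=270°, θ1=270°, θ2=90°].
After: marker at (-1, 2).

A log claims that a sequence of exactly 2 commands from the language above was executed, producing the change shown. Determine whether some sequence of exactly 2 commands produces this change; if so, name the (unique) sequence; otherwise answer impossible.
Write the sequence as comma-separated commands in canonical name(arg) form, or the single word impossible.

initial: [θ0=270°, θ1=270°, θ2=90°]
step 1 (rotate(2, -90)): [θ0=270°, θ1=270°, θ2=0°]
step 2 (rotate(2, -90)): [θ0=270°, θ1=270°, θ2=270°]
no other 2-command option fits: unique.

rotate(2, -90), rotate(2, -90)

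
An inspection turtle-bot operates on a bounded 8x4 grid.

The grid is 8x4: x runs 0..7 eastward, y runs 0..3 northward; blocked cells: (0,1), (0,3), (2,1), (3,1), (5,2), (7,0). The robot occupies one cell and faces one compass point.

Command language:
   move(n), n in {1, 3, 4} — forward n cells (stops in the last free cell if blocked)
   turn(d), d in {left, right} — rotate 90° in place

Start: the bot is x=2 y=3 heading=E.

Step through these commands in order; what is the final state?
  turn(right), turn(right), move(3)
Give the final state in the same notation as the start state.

initial: x=2 y=3 heading=E
step 1 (turn(right)): x=2 y=3 heading=S
step 2 (turn(right)): x=2 y=3 heading=W
step 3 (move(3)): x=1 y=3 heading=W

x=1 y=3 heading=W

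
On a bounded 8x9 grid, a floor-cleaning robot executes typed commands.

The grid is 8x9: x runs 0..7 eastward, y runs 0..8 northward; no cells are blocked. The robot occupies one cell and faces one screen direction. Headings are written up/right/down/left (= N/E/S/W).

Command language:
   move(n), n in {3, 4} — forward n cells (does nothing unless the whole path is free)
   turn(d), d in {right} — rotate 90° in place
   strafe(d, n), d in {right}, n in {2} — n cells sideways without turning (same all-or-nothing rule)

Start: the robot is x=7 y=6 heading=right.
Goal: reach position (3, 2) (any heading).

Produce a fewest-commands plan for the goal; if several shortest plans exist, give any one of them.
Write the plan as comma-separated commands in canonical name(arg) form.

start: x=7 y=6 heading=right
t=1 turn(right) ⇒ x=7 y=6 heading=down
t=2 move(4) ⇒ x=7 y=2 heading=down
t=3 strafe(right, 2) ⇒ x=5 y=2 heading=down
t=4 strafe(right, 2) ⇒ x=3 y=2 heading=down
minimal: 4 command(s), checked below 4.

turn(right), move(4), strafe(right, 2), strafe(right, 2)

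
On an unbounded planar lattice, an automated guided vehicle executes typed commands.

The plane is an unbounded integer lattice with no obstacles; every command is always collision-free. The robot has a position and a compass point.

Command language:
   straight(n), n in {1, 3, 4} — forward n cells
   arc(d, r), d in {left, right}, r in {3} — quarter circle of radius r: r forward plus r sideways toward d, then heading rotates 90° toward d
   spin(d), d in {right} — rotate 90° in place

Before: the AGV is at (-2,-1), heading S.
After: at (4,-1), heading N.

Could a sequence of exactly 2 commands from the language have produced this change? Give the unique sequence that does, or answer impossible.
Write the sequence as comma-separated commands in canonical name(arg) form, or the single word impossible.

key: cell and facing (now N) both changed — the 2 commands mix motion and turning
from: at (-2,-1), heading S
[1] after arc(left, 3): at (1,-4), heading E
[2] after arc(left, 3): at (4,-1), heading N
no other 2-command option fits: unique.

arc(left, 3), arc(left, 3)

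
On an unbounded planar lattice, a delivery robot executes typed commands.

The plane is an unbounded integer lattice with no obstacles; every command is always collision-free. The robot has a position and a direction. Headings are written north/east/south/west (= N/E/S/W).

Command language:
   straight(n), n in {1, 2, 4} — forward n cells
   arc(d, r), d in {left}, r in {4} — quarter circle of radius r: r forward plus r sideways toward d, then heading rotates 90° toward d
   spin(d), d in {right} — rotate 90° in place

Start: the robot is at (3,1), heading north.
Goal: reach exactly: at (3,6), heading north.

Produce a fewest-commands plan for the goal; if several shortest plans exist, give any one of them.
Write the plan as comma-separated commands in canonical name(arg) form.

straight(4), straight(1)

start: at (3,1), heading north
[1] after straight(4): at (3,5), heading north
[2] after straight(1): at (3,6), heading north
minimal: 2 command(s), checked below 2.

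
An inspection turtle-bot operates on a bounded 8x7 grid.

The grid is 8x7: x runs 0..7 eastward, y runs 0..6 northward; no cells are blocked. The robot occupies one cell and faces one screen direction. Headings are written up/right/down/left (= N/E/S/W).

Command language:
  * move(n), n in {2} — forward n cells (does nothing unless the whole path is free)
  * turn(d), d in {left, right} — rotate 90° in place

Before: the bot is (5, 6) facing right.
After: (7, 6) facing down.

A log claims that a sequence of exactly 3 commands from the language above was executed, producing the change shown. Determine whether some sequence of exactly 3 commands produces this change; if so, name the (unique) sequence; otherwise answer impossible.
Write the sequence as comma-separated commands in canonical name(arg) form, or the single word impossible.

move(2), move(2), turn(right)

key: the second move(2) would leave the grid, so it does nothing
initial: (5, 6) facing right
[1] after move(2): (7, 6) facing right
[2] after move(2): (7, 6) facing right
[3] after turn(right): (7, 6) facing down
no rival 3-sequence matches.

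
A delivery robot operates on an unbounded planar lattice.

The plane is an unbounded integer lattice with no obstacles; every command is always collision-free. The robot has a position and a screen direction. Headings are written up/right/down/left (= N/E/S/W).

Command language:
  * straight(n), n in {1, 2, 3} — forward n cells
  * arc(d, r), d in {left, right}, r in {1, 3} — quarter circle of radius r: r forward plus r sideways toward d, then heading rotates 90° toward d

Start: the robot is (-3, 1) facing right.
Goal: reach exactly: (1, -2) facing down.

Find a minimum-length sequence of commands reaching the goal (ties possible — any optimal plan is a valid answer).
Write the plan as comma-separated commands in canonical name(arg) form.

straight(1), arc(right, 3)

t0: (-3, 1) facing right
step 1 (straight(1)): (-2, 1) facing right
step 2 (arc(right, 3)): (1, -2) facing down
nothing shorter than 2 reaches the goal.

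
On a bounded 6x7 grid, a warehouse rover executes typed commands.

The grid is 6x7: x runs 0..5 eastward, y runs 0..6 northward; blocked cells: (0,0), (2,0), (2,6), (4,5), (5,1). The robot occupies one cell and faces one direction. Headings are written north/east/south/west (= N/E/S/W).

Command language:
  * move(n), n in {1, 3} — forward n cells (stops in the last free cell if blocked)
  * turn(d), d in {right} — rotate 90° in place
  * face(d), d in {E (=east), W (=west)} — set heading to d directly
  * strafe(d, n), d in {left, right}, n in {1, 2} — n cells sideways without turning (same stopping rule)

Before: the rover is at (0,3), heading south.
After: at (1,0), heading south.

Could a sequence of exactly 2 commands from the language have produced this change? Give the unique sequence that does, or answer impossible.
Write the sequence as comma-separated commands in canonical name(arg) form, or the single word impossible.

key: running move(3) before strafe(left, 1) would end elsewhere — order is forced
initial: at (0,3), heading south
step 1 (strafe(left, 1)): at (1,3), heading south
step 2 (move(3)): at (1,0), heading south
all 81 alternatives checked — unique.

strafe(left, 1), move(3)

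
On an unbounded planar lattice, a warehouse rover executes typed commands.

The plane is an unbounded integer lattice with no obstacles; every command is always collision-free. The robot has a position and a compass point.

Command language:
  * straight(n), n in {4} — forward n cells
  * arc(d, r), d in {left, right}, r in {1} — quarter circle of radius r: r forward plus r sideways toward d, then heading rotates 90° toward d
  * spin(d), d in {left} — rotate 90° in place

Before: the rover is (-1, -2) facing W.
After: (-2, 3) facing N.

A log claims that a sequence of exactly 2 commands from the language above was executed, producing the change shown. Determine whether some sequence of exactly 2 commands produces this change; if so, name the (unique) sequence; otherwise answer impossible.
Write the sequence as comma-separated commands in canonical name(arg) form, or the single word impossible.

arc(right, 1), straight(4)

key: running straight(4) before arc(right, 1) would end elsewhere — order is forced
start: (-1, -2) facing W
step 1 (arc(right, 1)): (-2, -1) facing N
step 2 (straight(4)): (-2, 3) facing N
no other 2-command option fits: unique.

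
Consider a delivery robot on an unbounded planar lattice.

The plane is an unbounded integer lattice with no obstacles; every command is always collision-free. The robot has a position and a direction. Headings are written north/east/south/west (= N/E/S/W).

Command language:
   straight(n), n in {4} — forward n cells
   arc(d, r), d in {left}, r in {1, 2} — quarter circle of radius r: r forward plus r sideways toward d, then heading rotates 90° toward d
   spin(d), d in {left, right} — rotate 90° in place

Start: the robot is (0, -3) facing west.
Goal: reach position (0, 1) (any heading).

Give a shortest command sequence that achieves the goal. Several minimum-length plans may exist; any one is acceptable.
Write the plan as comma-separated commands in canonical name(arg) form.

from: (0, -3) facing west
step 1 (spin(right)): (0, -3) facing north
step 2 (straight(4)): (0, 1) facing north
no 1-step plan works, so 2 is optimal.

spin(right), straight(4)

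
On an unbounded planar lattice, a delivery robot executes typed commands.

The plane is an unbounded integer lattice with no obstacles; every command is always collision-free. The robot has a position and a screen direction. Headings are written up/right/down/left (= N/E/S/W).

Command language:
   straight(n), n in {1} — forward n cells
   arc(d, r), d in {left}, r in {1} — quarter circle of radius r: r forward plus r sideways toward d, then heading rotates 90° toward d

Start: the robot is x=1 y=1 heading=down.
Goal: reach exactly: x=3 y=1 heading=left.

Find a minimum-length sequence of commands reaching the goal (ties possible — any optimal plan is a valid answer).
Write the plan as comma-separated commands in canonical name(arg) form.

straight(1), arc(left, 1), straight(1), arc(left, 1), arc(left, 1)

begin: x=1 y=1 heading=down
1. straight(1) → x=1 y=0 heading=down
2. arc(left, 1) → x=2 y=-1 heading=right
3. straight(1) → x=3 y=-1 heading=right
4. arc(left, 1) → x=4 y=0 heading=up
5. arc(left, 1) → x=3 y=1 heading=left
shorter routes all fall short; 5 is best.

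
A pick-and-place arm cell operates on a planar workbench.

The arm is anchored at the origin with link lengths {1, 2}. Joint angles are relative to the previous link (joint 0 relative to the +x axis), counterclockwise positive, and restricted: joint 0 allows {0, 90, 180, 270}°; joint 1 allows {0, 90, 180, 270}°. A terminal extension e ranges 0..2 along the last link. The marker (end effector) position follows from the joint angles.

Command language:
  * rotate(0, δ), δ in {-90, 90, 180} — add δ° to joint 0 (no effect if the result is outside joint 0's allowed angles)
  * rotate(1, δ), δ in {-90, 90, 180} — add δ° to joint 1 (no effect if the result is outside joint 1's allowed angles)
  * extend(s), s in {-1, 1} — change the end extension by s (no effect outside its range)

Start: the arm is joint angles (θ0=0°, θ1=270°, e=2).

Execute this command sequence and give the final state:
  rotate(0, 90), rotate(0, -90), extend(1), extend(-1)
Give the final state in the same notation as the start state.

from: joint angles (θ0=0°, θ1=270°, e=2)
t=1 rotate(0, 90) ⇒ joint angles (θ0=90°, θ1=270°, e=2)
t=2 rotate(0, -90) ⇒ joint angles (θ0=0°, θ1=270°, e=2)
t=3 extend(1) ⇒ joint angles (θ0=0°, θ1=270°, e=2)
t=4 extend(-1) ⇒ joint angles (θ0=0°, θ1=270°, e=1)

joint angles (θ0=0°, θ1=270°, e=1)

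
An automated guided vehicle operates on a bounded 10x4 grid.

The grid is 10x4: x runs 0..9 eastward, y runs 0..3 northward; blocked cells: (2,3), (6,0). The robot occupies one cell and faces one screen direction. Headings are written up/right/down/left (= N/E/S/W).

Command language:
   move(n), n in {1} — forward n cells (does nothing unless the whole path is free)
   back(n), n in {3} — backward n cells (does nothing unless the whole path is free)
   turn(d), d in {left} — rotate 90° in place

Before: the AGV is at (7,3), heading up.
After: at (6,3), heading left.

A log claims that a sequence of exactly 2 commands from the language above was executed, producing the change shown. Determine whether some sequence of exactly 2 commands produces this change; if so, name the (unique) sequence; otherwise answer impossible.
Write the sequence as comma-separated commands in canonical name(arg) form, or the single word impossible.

key: position moved to (6,3) AND the heading swung to W — translation plus rotation needed
initial: at (7,3), heading up
step 1 (turn(left)): at (7,3), heading left
step 2 (move(1)): at (6,3), heading left
uniquely the one of 9 2-step routes that fits.

turn(left), move(1)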